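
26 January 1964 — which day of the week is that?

Sunday

January 1, 1964 is a Wednesday.
Jan 1, 1964 → Jan 26, 1964: 25 days.
Total: 25 days.
25 mod 7 = 4, so Wednesday + 4 = Sunday.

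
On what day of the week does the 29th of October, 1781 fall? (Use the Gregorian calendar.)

Monday

Doomsday rule: the anchor day for the 1700s is Sunday. For year 81: 81÷12 = 6 r 9, and 9÷4 = 2, so 6+9+2 = 17.
Sunday + 17 ≡ Wednesday — that's 1781's doomsday.
In October the doomsday date is Oct 10.
Oct 29 is 19 days after Oct 10; 19 mod 7 = 5, so Wednesday + 5 = Monday.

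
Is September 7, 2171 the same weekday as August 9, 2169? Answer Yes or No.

From Aug 9, 2169 to Sep 7, 2171 is 759 days.
759 mod 7 = 3, so they are different weekdays.
(Aug 9, 2169 is a Wednesday; Sep 7, 2171 is a Saturday.)

No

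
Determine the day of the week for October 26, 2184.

Doomsday rule: the anchor day for the 2100s is Sunday. For year 84: 84÷12 = 7 r 0, and 0÷4 = 0, so 7+0+0 = 7.
Sunday + 7 ≡ Sunday — that's 2184's doomsday.
In October the doomsday date is Oct 10.
Oct 26 is 16 days after Oct 10; 16 mod 7 = 2, so Sunday + 2 = Tuesday.

Tuesday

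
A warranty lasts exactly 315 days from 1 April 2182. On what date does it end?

Apr has 30 days: +30 → May 1, 2182 (285 left).
May has 31 days: +31 → Jun 1, 2182 (254 left).
Jun has 30 days: +30 → Jul 1, 2182 (224 left).
Jul has 31 days: +31 → Aug 1, 2182 (193 left).
Aug has 31 days: +31 → Sep 1, 2182 (162 left).
Sep has 30 days: +30 → Oct 1, 2182 (132 left).
Oct has 31 days: +31 → Nov 1, 2182 (101 left).
Nov has 30 days: +30 → Dec 1, 2182 (71 left).
Dec has 31 days: +31 → Jan 1, 2183 (40 left).
Jan has 31 days: +31 → Feb 1, 2183 (9 left).
+9 → Feb 10, 2183.

February 10, 2183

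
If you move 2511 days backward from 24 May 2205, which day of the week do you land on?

May 24, 2205 is a Friday.
2511 mod 7 = 5, so 2511 days before a Friday is Friday − 5 = Sunday.

Sunday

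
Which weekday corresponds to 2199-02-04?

Doomsday rule: the anchor day for the 2100s is Sunday. For year 99: 99÷12 = 8 r 3, and 3÷4 = 0, so 8+3+0 = 11.
Sunday + 11 ≡ Thursday — that's 2199's doomsday.
In February the doomsday date is Feb 28 (2199 is not a leap year).
Feb 4 is 24 days before Feb 28; 24 mod 7 = 3, so Thursday − 3 = Monday.

Monday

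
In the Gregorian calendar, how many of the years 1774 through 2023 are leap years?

60

Multiples of 4 in [1774,2023]: 62.
Of those, multiples of 100: 3 (not leap unless ÷400).
Multiples of 400: 1.
Leap years = 62 − 3 + 1 = 60.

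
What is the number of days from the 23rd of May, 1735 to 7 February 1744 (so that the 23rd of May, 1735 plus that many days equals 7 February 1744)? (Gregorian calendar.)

May 23, 1735 → May 23, 1736: 366 days (Feb 29, 1736 is in that span).
May 23, 1736 → May 23, 1737: 365 days.
May 23, 1737 → May 23, 1738: 365 days.
May 23, 1738 → May 23, 1739: 365 days.
May 23, 1739 → May 23, 1740: 366 days (Feb 29, 1740 is in that span).
May 23, 1740 → May 23, 1741: 365 days.
May 23, 1741 → May 23, 1742: 365 days.
May 23, 1742 → May 23, 1743: 365 days.
May 23, 1743 → Jun 23, 1743: 31 days (May has 31).
Jun 23, 1743 → Jul 23, 1743: 30 days (June has 30).
Jul 23, 1743 → Aug 23, 1743: 31 days (July has 31).
Aug 23, 1743 → Sep 23, 1743: 31 days (August has 31).
Sep 23, 1743 → Oct 23, 1743: 30 days (September has 30).
Oct 23, 1743 → Nov 23, 1743: 31 days (October has 31).
Nov 23, 1743 → Dec 23, 1743: 30 days (November has 30).
Dec 23, 1743 → Jan 23, 1744: 31 days (December has 31).
Jan 23, 1744 → Feb 7, 1744: 15 days.
Total: 3182 days.

3182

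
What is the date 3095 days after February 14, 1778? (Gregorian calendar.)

August 6, 1786

+365 (one year) → Feb 14, 1779 (2730 left).
+365 (one year) → Feb 14, 1780 (2365 left).
+366 (one year; includes Feb 29, 1780) → Feb 14, 1781 (1999 left).
+365 (one year) → Feb 14, 1782 (1634 left).
+365 (one year) → Feb 14, 1783 (1269 left).
+365 (one year) → Feb 14, 1784 (904 left).
+366 (one year; includes Feb 29, 1784) → Feb 14, 1785 (538 left).
+365 (one year) → Feb 14, 1786 (173 left).
Feb has 28 days: +15 → Mar 1, 1786 (158 left).
Mar has 31 days: +31 → Apr 1, 1786 (127 left).
Apr has 30 days: +30 → May 1, 1786 (97 left).
May has 31 days: +31 → Jun 1, 1786 (66 left).
Jun has 30 days: +30 → Jul 1, 1786 (36 left).
Jul has 31 days: +31 → Aug 1, 1786 (5 left).
+5 → Aug 6, 1786.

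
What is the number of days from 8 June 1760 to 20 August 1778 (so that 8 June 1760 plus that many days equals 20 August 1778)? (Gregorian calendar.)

Jun 8, 1760 → Jun 8, 1761: 365 days.
Jun 8, 1761 → Jun 8, 1762: 365 days.
Jun 8, 1762 → Jun 8, 1763: 365 days.
Jun 8, 1763 → Jun 8, 1764: 366 days (Feb 29, 1764 is in that span).
Jun 8, 1764 → Jun 8, 1765: 365 days.
Jun 8, 1765 → Jun 8, 1766: 365 days.
Jun 8, 1766 → Jun 8, 1767: 365 days.
Jun 8, 1767 → Jun 8, 1768: 366 days (Feb 29, 1768 is in that span).
Jun 8, 1768 → Jun 8, 1769: 365 days.
Jun 8, 1769 → Jun 8, 1770: 365 days.
Jun 8, 1770 → Jun 8, 1771: 365 days.
Jun 8, 1771 → Jun 8, 1772: 366 days (Feb 29, 1772 is in that span).
Jun 8, 1772 → Jun 8, 1773: 365 days.
Jun 8, 1773 → Jun 8, 1774: 365 days.
Jun 8, 1774 → Jun 8, 1775: 365 days.
Jun 8, 1775 → Jun 8, 1776: 366 days (Feb 29, 1776 is in that span).
Jun 8, 1776 → Jun 8, 1777: 365 days.
Jun 8, 1777 → Jun 8, 1778: 365 days.
Jun 8, 1778 → Jul 8, 1778: 30 days (June has 30).
Jul 8, 1778 → Aug 8, 1778: 31 days (July has 31).
Aug 8, 1778 → Aug 20, 1778: 12 days.
Total: 6647 days.

6647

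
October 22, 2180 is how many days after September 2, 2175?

Sep 2, 2175 → Sep 2, 2176: 366 days (Feb 29, 2176 is in that span).
Sep 2, 2176 → Sep 2, 2177: 365 days.
Sep 2, 2177 → Sep 2, 2178: 365 days.
Sep 2, 2178 → Sep 2, 2179: 365 days.
Sep 2, 2179 → Sep 2, 2180: 366 days (Feb 29, 2180 is in that span).
Sep 2, 2180 → Oct 2, 2180: 30 days (September has 30).
Oct 2, 2180 → Oct 22, 2180: 20 days.
Total: 1877 days.

1877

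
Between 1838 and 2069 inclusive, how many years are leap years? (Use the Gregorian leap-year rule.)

57

Multiples of 4 in [1838,2069]: 58.
Of those, multiples of 100: 2 (not leap unless ÷400).
Multiples of 400: 1.
Leap years = 58 − 2 + 1 = 57.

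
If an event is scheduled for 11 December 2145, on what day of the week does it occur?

Doomsday rule: the anchor day for the 2100s is Sunday. For year 45: 45÷12 = 3 r 9, and 9÷4 = 2, so 3+9+2 = 14.
Sunday + 14 ≡ Sunday — that's 2145's doomsday.
In December the doomsday date is Dec 12.
Dec 11 is 1 day before Dec 12; 1 mod 7 = 1, so Sunday − 1 = Saturday.

Saturday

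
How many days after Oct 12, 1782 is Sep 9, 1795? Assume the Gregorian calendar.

4715

Oct 12, 1782 → Oct 12, 1783: 365 days.
Oct 12, 1783 → Oct 12, 1784: 366 days (Feb 29, 1784 is in that span).
Oct 12, 1784 → Oct 12, 1785: 365 days.
Oct 12, 1785 → Oct 12, 1786: 365 days.
Oct 12, 1786 → Oct 12, 1787: 365 days.
Oct 12, 1787 → Oct 12, 1788: 366 days (Feb 29, 1788 is in that span).
Oct 12, 1788 → Oct 12, 1789: 365 days.
Oct 12, 1789 → Oct 12, 1790: 365 days.
Oct 12, 1790 → Oct 12, 1791: 365 days.
Oct 12, 1791 → Oct 12, 1792: 366 days (Feb 29, 1792 is in that span).
Oct 12, 1792 → Oct 12, 1793: 365 days.
Oct 12, 1793 → Oct 12, 1794: 365 days.
Oct 12, 1794 → Nov 12, 1794: 31 days (October has 31).
Nov 12, 1794 → Dec 12, 1794: 30 days (November has 30).
Dec 12, 1794 → Jan 12, 1795: 31 days (December has 31).
Jan 12, 1795 → Feb 12, 1795: 31 days (January has 31).
Feb 12, 1795 → Mar 12, 1795: 28 days (February has 28).
Mar 12, 1795 → Apr 12, 1795: 31 days (March has 31).
Apr 12, 1795 → May 12, 1795: 30 days (April has 30).
May 12, 1795 → Jun 12, 1795: 31 days (May has 31).
Jun 12, 1795 → Jul 12, 1795: 30 days (June has 30).
Jul 12, 1795 → Aug 12, 1795: 31 days (July has 31).
Aug 12, 1795 → Sep 9, 1795: 28 days.
Total: 4715 days.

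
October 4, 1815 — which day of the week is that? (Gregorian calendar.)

Wednesday

Doomsday rule: the anchor day for the 1800s is Friday. For year 15: 15÷12 = 1 r 3, and 3÷4 = 0, so 1+3+0 = 4.
Friday + 4 ≡ Tuesday — that's 1815's doomsday.
In October the doomsday date is Oct 10.
Oct 4 is 6 days before Oct 10; 6 mod 7 = 6, so Tuesday − 6 = Wednesday.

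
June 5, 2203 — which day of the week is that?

Doomsday rule: the anchor day for the 2200s is Friday. For year 03: 3÷12 = 0 r 3, and 3÷4 = 0, so 0+3+0 = 3.
Friday + 3 ≡ Monday — that's 2203's doomsday.
In June the doomsday date is Jun 6.
Jun 5 is 1 day before Jun 6; 1 mod 7 = 1, so Monday − 1 = Sunday.

Sunday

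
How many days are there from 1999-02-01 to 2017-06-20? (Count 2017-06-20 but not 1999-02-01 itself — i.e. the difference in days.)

Feb 1, 1999 → Feb 1, 2000: 365 days.
Feb 1, 2000 → Feb 1, 2001: 366 days (Feb 29, 2000 is in that span).
Feb 1, 2001 → Feb 1, 2002: 365 days.
Feb 1, 2002 → Feb 1, 2003: 365 days.
Feb 1, 2003 → Feb 1, 2004: 365 days.
Feb 1, 2004 → Feb 1, 2005: 366 days (Feb 29, 2004 is in that span).
Feb 1, 2005 → Feb 1, 2006: 365 days.
Feb 1, 2006 → Feb 1, 2007: 365 days.
Feb 1, 2007 → Feb 1, 2008: 365 days.
Feb 1, 2008 → Feb 1, 2009: 366 days (Feb 29, 2008 is in that span).
Feb 1, 2009 → Feb 1, 2010: 365 days.
Feb 1, 2010 → Feb 1, 2011: 365 days.
Feb 1, 2011 → Feb 1, 2012: 365 days.
Feb 1, 2012 → Feb 1, 2013: 366 days (Feb 29, 2012 is in that span).
Feb 1, 2013 → Feb 1, 2014: 365 days.
Feb 1, 2014 → Feb 1, 2015: 365 days.
Feb 1, 2015 → Feb 1, 2016: 365 days.
Feb 1, 2016 → Feb 1, 2017: 366 days (Feb 29, 2016 is in that span).
Feb 1, 2017 → Mar 1, 2017: 28 days (February has 28).
Mar 1, 2017 → Apr 1, 2017: 31 days (March has 31).
Apr 1, 2017 → May 1, 2017: 30 days (April has 30).
May 1, 2017 → Jun 1, 2017: 31 days (May has 31).
Jun 1, 2017 → Jun 20, 2017: 19 days.
Total: 6714 days.

6714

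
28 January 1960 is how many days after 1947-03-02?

Mar 2, 1947 → Mar 2, 1948: 366 days (Feb 29, 1948 is in that span).
Mar 2, 1948 → Mar 2, 1949: 365 days.
Mar 2, 1949 → Mar 2, 1950: 365 days.
Mar 2, 1950 → Mar 2, 1951: 365 days.
Mar 2, 1951 → Mar 2, 1952: 366 days (Feb 29, 1952 is in that span).
Mar 2, 1952 → Mar 2, 1953: 365 days.
Mar 2, 1953 → Mar 2, 1954: 365 days.
Mar 2, 1954 → Mar 2, 1955: 365 days.
Mar 2, 1955 → Mar 2, 1956: 366 days (Feb 29, 1956 is in that span).
Mar 2, 1956 → Mar 2, 1957: 365 days.
Mar 2, 1957 → Mar 2, 1958: 365 days.
Mar 2, 1958 → Mar 2, 1959: 365 days.
Mar 2, 1959 → Apr 2, 1959: 31 days (March has 31).
Apr 2, 1959 → May 2, 1959: 30 days (April has 30).
May 2, 1959 → Jun 2, 1959: 31 days (May has 31).
Jun 2, 1959 → Jul 2, 1959: 30 days (June has 30).
Jul 2, 1959 → Aug 2, 1959: 31 days (July has 31).
Aug 2, 1959 → Sep 2, 1959: 31 days (August has 31).
Sep 2, 1959 → Oct 2, 1959: 30 days (September has 30).
Oct 2, 1959 → Nov 2, 1959: 31 days (October has 31).
Nov 2, 1959 → Dec 2, 1959: 30 days (November has 30).
Dec 2, 1959 → Jan 2, 1960: 31 days (December has 31).
Jan 2, 1960 → Jan 28, 1960: 26 days.
Total: 4715 days.

4715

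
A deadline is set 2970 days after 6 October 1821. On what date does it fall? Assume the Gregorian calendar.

+365 (one year) → Oct 6, 1822 (2605 left).
+365 (one year) → Oct 6, 1823 (2240 left).
+366 (one year; includes Feb 29, 1824) → Oct 6, 1824 (1874 left).
+365 (one year) → Oct 6, 1825 (1509 left).
+365 (one year) → Oct 6, 1826 (1144 left).
+365 (one year) → Oct 6, 1827 (779 left).
+366 (one year; includes Feb 29, 1828) → Oct 6, 1828 (413 left).
+365 (one year) → Oct 6, 1829 (48 left).
Oct has 31 days: +26 → Nov 1, 1829 (22 left).
+22 → Nov 23, 1829.

November 23, 1829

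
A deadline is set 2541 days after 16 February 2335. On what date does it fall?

+365 (one year) → Feb 16, 2336 (2176 left).
+366 (one year; includes Feb 29, 2336) → Feb 16, 2337 (1810 left).
+365 (one year) → Feb 16, 2338 (1445 left).
+365 (one year) → Feb 16, 2339 (1080 left).
+365 (one year) → Feb 16, 2340 (715 left).
+366 (one year; includes Feb 29, 2340) → Feb 16, 2341 (349 left).
Feb has 28 days: +13 → Mar 1, 2341 (336 left).
Mar has 31 days: +31 → Apr 1, 2341 (305 left).
Apr has 30 days: +30 → May 1, 2341 (275 left).
May has 31 days: +31 → Jun 1, 2341 (244 left).
Jun has 30 days: +30 → Jul 1, 2341 (214 left).
Jul has 31 days: +31 → Aug 1, 2341 (183 left).
Aug has 31 days: +31 → Sep 1, 2341 (152 left).
Sep has 30 days: +30 → Oct 1, 2341 (122 left).
Oct has 31 days: +31 → Nov 1, 2341 (91 left).
Nov has 30 days: +30 → Dec 1, 2341 (61 left).
Dec has 31 days: +31 → Jan 1, 2342 (30 left).
+30 → Jan 31, 2342.

January 31, 2342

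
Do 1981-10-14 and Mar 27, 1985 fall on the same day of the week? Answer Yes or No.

Yes

From Oct 14, 1981 to Mar 27, 1985 is 1260 days.
1260 mod 7 = 0, so they are the same weekday.
(Oct 14, 1981 is a Wednesday; Mar 27, 1985 is a Wednesday.)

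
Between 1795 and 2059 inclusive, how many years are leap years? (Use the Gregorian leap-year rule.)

64

Multiples of 4 in [1795,2059]: 66.
Of those, multiples of 100: 3 (not leap unless ÷400).
Multiples of 400: 1.
Leap years = 66 − 3 + 1 = 64.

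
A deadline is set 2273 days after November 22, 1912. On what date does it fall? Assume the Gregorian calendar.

+365 (one year) → Nov 22, 1913 (1908 left).
+365 (one year) → Nov 22, 1914 (1543 left).
+365 (one year) → Nov 22, 1915 (1178 left).
+366 (one year; includes Feb 29, 1916) → Nov 22, 1916 (812 left).
+365 (one year) → Nov 22, 1917 (447 left).
+365 (one year) → Nov 22, 1918 (82 left).
Nov has 30 days: +9 → Dec 1, 1918 (73 left).
Dec has 31 days: +31 → Jan 1, 1919 (42 left).
Jan has 31 days: +31 → Feb 1, 1919 (11 left).
+11 → Feb 12, 1919.

February 12, 1919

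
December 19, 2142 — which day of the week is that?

January 1, 2142 is a Monday.
Jan 1, 2142 → Feb 1, 2142: 31 days (January has 31).
Feb 1, 2142 → Mar 1, 2142: 28 days (February has 28).
Mar 1, 2142 → Apr 1, 2142: 31 days (March has 31).
Apr 1, 2142 → May 1, 2142: 30 days (April has 30).
May 1, 2142 → Jun 1, 2142: 31 days (May has 31).
Jun 1, 2142 → Jul 1, 2142: 30 days (June has 30).
Jul 1, 2142 → Aug 1, 2142: 31 days (July has 31).
Aug 1, 2142 → Sep 1, 2142: 31 days (August has 31).
Sep 1, 2142 → Oct 1, 2142: 30 days (September has 30).
Oct 1, 2142 → Nov 1, 2142: 31 days (October has 31).
Nov 1, 2142 → Dec 1, 2142: 30 days (November has 30).
Dec 1, 2142 → Dec 19, 2142: 18 days.
Total: 352 days.
352 mod 7 = 2, so Monday + 2 = Wednesday.

Wednesday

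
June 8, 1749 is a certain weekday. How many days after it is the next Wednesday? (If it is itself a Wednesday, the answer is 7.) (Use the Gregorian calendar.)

Jun 8, 1749 is a Sunday.
From Sunday to the next Wednesday is 3 days.

3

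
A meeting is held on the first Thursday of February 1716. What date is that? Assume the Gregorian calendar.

February 6, 1716

February 1, 1716 is a Saturday.
The first Thursday is therefore February 6 (5 days later).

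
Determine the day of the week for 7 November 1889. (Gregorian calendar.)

Thursday

Doomsday rule: the anchor day for the 1800s is Friday. For year 89: 89÷12 = 7 r 5, and 5÷4 = 1, so 7+5+1 = 13.
Friday + 13 ≡ Thursday — that's 1889's doomsday.
In November the doomsday date is Nov 7.
Nov 7 is the doomsday itself: Thursday.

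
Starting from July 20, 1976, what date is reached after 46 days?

Jul has 31 days: +12 → Aug 1, 1976 (34 left).
Aug has 31 days: +31 → Sep 1, 1976 (3 left).
+3 → Sep 4, 1976.

September 4, 1976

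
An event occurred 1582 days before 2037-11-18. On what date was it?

July 20, 2033

−365 (one year) → Nov 18, 2036 (1217 left).
−366 (one year; includes Feb 29, 2036) → Nov 18, 2035 (851 left).
−365 (one year) → Nov 18, 2034 (486 left).
−365 (one year) → Nov 18, 2033 (121 left).
−18 → Oct 31, 2033 (end of Oct, 31 days; 103 left).
−31 → Sep 30, 2033 (end of Sep, 30 days; 72 left).
−30 → Aug 31, 2033 (end of Aug, 31 days; 42 left).
−31 → Jul 31, 2033 (end of Jul, 31 days; 11 left).
−11 → Jul 20, 2033.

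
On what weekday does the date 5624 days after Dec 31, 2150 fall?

Sunday

Dec 31, 2150 is a Thursday.
5624 mod 7 = 3, so 5624 days after a Thursday is Thursday + 3 = Sunday.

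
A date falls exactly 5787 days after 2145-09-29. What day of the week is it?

Monday

First find the weekday of Sep 29, 2145. Doomsday rule: the anchor day for the 2100s is Sunday. For year 45: 45÷12 = 3 r 9, and 9÷4 = 2, so 3+9+2 = 14.
Sunday + 14 ≡ Sunday — that's 2145's doomsday.
In September the doomsday date is Sep 5.
Sep 29 is 24 days after Sep 5; 24 mod 7 = 3, so Sunday + 3 = Wednesday.
5787 mod 7 = 5, so 5787 days after a Wednesday is Wednesday + 5 = Monday.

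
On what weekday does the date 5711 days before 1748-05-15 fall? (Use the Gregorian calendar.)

Thursday

May 15, 1748 is a Wednesday.
5711 mod 7 = 6, so 5711 days before a Wednesday is Wednesday − 6 = Thursday.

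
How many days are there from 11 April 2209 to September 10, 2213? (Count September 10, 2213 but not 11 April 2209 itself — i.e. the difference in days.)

1613

Apr 11, 2209 → Apr 11, 2210: 365 days.
Apr 11, 2210 → Apr 11, 2211: 365 days.
Apr 11, 2211 → Apr 11, 2212: 366 days (Feb 29, 2212 is in that span).
Apr 11, 2212 → Apr 11, 2213: 365 days.
Apr 11, 2213 → May 11, 2213: 30 days (April has 30).
May 11, 2213 → Jun 11, 2213: 31 days (May has 31).
Jun 11, 2213 → Jul 11, 2213: 30 days (June has 30).
Jul 11, 2213 → Aug 11, 2213: 31 days (July has 31).
Aug 11, 2213 → Sep 10, 2213: 30 days.
Total: 1613 days.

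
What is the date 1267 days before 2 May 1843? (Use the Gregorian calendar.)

−365 (one year) → May 2, 1842 (902 left).
−365 (one year) → May 2, 1841 (537 left).
−365 (one year) → May 2, 1840 (172 left).
−2 → Apr 30, 1840 (end of Apr, 30 days; 170 left).
−30 → Mar 31, 1840 (end of Mar, 31 days; 140 left).
−31 → Feb 29, 1840 (end of Feb, 29 days; 109 left).
−29 → Jan 31, 1840 (end of Jan, 31 days; 80 left).
−31 → Dec 31, 1839 (end of Dec, 31 days; 49 left).
−31 → Nov 30, 1839 (end of Nov, 30 days; 18 left).
−18 → Nov 12, 1839.

November 12, 1839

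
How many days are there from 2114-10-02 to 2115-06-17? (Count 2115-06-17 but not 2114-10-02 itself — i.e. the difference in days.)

Oct 2, 2114 → Nov 2, 2114: 31 days (October has 31).
Nov 2, 2114 → Dec 2, 2114: 30 days (November has 30).
Dec 2, 2114 → Jan 2, 2115: 31 days (December has 31).
Jan 2, 2115 → Feb 2, 2115: 31 days (January has 31).
Feb 2, 2115 → Mar 2, 2115: 28 days (February has 28).
Mar 2, 2115 → Apr 2, 2115: 31 days (March has 31).
Apr 2, 2115 → May 2, 2115: 30 days (April has 30).
May 2, 2115 → Jun 2, 2115: 31 days (May has 31).
Jun 2, 2115 → Jun 17, 2115: 15 days.
Total: 258 days.

258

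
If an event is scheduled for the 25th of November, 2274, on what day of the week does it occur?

Wednesday

Doomsday rule: the anchor day for the 2200s is Friday. For year 74: 74÷12 = 6 r 2, and 2÷4 = 0, so 6+2+0 = 8.
Friday + 8 ≡ Saturday — that's 2274's doomsday.
In November the doomsday date is Nov 7.
Nov 25 is 18 days after Nov 7; 18 mod 7 = 4, so Saturday + 4 = Wednesday.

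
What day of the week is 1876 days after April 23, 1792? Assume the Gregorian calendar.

Monday

Apr 23, 1792 is a Monday.
1876 mod 7 = 0, so 1876 days after a Monday is Monday + 0 = Monday.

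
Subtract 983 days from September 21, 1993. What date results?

January 12, 1991

−365 (one year) → Sep 21, 1992 (618 left).
−366 (one year; includes Feb 29, 1992) → Sep 21, 1991 (252 left).
−21 → Aug 31, 1991 (end of Aug, 31 days; 231 left).
−31 → Jul 31, 1991 (end of Jul, 31 days; 200 left).
−31 → Jun 30, 1991 (end of Jun, 30 days; 169 left).
−30 → May 31, 1991 (end of May, 31 days; 139 left).
−31 → Apr 30, 1991 (end of Apr, 30 days; 108 left).
−30 → Mar 31, 1991 (end of Mar, 31 days; 78 left).
−31 → Feb 28, 1991 (end of Feb, 28 days; 47 left).
−28 → Jan 31, 1991 (end of Jan, 31 days; 19 left).
−19 → Jan 12, 1991.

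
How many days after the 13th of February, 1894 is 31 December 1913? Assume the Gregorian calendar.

Feb 13, 1894 → Feb 13, 1895: 365 days.
Feb 13, 1895 → Feb 13, 1896: 365 days.
Feb 13, 1896 → Feb 13, 1897: 366 days (Feb 29, 1896 is in that span).
Feb 13, 1897 → Feb 13, 1898: 365 days.
Feb 13, 1898 → Feb 13, 1899: 365 days.
Feb 13, 1899 → Feb 13, 1900: 365 days.
Feb 13, 1900 → Feb 13, 1901: 365 days.
Feb 13, 1901 → Feb 13, 1902: 365 days.
Feb 13, 1902 → Feb 13, 1903: 365 days.
Feb 13, 1903 → Feb 13, 1904: 365 days.
Feb 13, 1904 → Feb 13, 1905: 366 days (Feb 29, 1904 is in that span).
Feb 13, 1905 → Feb 13, 1906: 365 days.
Feb 13, 1906 → Feb 13, 1907: 365 days.
Feb 13, 1907 → Feb 13, 1908: 365 days.
Feb 13, 1908 → Feb 13, 1909: 366 days (Feb 29, 1908 is in that span).
Feb 13, 1909 → Feb 13, 1910: 365 days.
Feb 13, 1910 → Feb 13, 1911: 365 days.
Feb 13, 1911 → Feb 13, 1912: 365 days.
Feb 13, 1912 → Feb 13, 1913: 366 days (Feb 29, 1912 is in that span).
Feb 13, 1913 → Mar 13, 1913: 28 days (February has 28).
Mar 13, 1913 → Apr 13, 1913: 31 days (March has 31).
Apr 13, 1913 → May 13, 1913: 30 days (April has 30).
May 13, 1913 → Jun 13, 1913: 31 days (May has 31).
Jun 13, 1913 → Jul 13, 1913: 30 days (June has 30).
Jul 13, 1913 → Aug 13, 1913: 31 days (July has 31).
Aug 13, 1913 → Sep 13, 1913: 31 days (August has 31).
Sep 13, 1913 → Oct 13, 1913: 30 days (September has 30).
Oct 13, 1913 → Nov 13, 1913: 31 days (October has 31).
Nov 13, 1913 → Dec 13, 1913: 30 days (November has 30).
Dec 13, 1913 → Dec 31, 1913: 18 days.
Total: 7260 days.

7260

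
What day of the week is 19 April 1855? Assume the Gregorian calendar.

Doomsday rule: the anchor day for the 1800s is Friday. For year 55: 55÷12 = 4 r 7, and 7÷4 = 1, so 4+7+1 = 12.
Friday + 12 ≡ Wednesday — that's 1855's doomsday.
In April the doomsday date is Apr 4.
Apr 19 is 15 days after Apr 4; 15 mod 7 = 1, so Wednesday + 1 = Thursday.

Thursday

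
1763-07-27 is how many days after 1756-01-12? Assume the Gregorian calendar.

2753

Jan 12, 1756 → Jan 12, 1757: 366 days (Feb 29, 1756 is in that span).
Jan 12, 1757 → Jan 12, 1758: 365 days.
Jan 12, 1758 → Jan 12, 1759: 365 days.
Jan 12, 1759 → Jan 12, 1760: 365 days.
Jan 12, 1760 → Jan 12, 1761: 366 days (Feb 29, 1760 is in that span).
Jan 12, 1761 → Jan 12, 1762: 365 days.
Jan 12, 1762 → Jan 12, 1763: 365 days.
Jan 12, 1763 → Feb 12, 1763: 31 days (January has 31).
Feb 12, 1763 → Mar 12, 1763: 28 days (February has 28).
Mar 12, 1763 → Apr 12, 1763: 31 days (March has 31).
Apr 12, 1763 → May 12, 1763: 30 days (April has 30).
May 12, 1763 → Jun 12, 1763: 31 days (May has 31).
Jun 12, 1763 → Jul 12, 1763: 30 days (June has 30).
Jul 12, 1763 → Jul 27, 1763: 15 days.
Total: 2753 days.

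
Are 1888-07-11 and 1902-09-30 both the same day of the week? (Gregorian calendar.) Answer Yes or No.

No

From Jul 11, 1888 to Sep 30, 1902 is 5193 days.
5193 mod 7 = 6, so they are different weekdays.
(Jul 11, 1888 is a Wednesday; Sep 30, 1902 is a Tuesday.)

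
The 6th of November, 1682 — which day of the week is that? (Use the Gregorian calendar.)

Friday

Doomsday rule: the anchor day for the 1600s is Tuesday. For year 82: 82÷12 = 6 r 10, and 10÷4 = 2, so 6+10+2 = 18.
Tuesday + 18 ≡ Saturday — that's 1682's doomsday.
In November the doomsday date is Nov 7.
Nov 6 is 1 day before Nov 7; 1 mod 7 = 1, so Saturday − 1 = Friday.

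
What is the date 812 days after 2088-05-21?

+365 (one year) → May 21, 2089 (447 left).
+365 (one year) → May 21, 2090 (82 left).
May has 31 days: +11 → Jun 1, 2090 (71 left).
Jun has 30 days: +30 → Jul 1, 2090 (41 left).
Jul has 31 days: +31 → Aug 1, 2090 (10 left).
+10 → Aug 11, 2090.

August 11, 2090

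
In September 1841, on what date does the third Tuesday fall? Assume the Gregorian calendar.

September 1, 1841 is a Wednesday.
The first Tuesday is therefore September 7 (6 days later).
The third Tuesday is 7 + 2×7 = September 21.

September 21, 1841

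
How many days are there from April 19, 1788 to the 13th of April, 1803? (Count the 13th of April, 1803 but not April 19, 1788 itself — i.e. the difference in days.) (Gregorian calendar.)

Apr 19, 1788 → Apr 19, 1789: 365 days.
Apr 19, 1789 → Apr 19, 1790: 365 days.
Apr 19, 1790 → Apr 19, 1791: 365 days.
Apr 19, 1791 → Apr 19, 1792: 366 days (Feb 29, 1792 is in that span).
Apr 19, 1792 → Apr 19, 1793: 365 days.
Apr 19, 1793 → Apr 19, 1794: 365 days.
Apr 19, 1794 → Apr 19, 1795: 365 days.
Apr 19, 1795 → Apr 19, 1796: 366 days (Feb 29, 1796 is in that span).
Apr 19, 1796 → Apr 19, 1797: 365 days.
Apr 19, 1797 → Apr 19, 1798: 365 days.
Apr 19, 1798 → Apr 19, 1799: 365 days.
Apr 19, 1799 → Apr 19, 1800: 365 days.
Apr 19, 1800 → Apr 19, 1801: 365 days.
Apr 19, 1801 → Apr 19, 1802: 365 days.
Apr 19, 1802 → May 19, 1802: 30 days (April has 30).
May 19, 1802 → Jun 19, 1802: 31 days (May has 31).
Jun 19, 1802 → Jul 19, 1802: 30 days (June has 30).
Jul 19, 1802 → Aug 19, 1802: 31 days (July has 31).
Aug 19, 1802 → Sep 19, 1802: 31 days (August has 31).
Sep 19, 1802 → Oct 19, 1802: 30 days (September has 30).
Oct 19, 1802 → Nov 19, 1802: 31 days (October has 31).
Nov 19, 1802 → Dec 19, 1802: 30 days (November has 30).
Dec 19, 1802 → Jan 19, 1803: 31 days (December has 31).
Jan 19, 1803 → Feb 19, 1803: 31 days (January has 31).
Feb 19, 1803 → Mar 19, 1803: 28 days (February has 28).
Mar 19, 1803 → Apr 13, 1803: 25 days.
Total: 5471 days.

5471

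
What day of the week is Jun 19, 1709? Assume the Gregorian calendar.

Doomsday rule: the anchor day for the 1700s is Sunday. For year 09: 9÷12 = 0 r 9, and 9÷4 = 2, so 0+9+2 = 11.
Sunday + 11 ≡ Thursday — that's 1709's doomsday.
In June the doomsday date is Jun 6.
Jun 19 is 13 days after Jun 6; 13 mod 7 = 6, so Thursday + 6 = Wednesday.

Wednesday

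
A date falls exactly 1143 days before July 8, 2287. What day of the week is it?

Wednesday

First find the weekday of Jul 8, 2287. Doomsday rule: the anchor day for the 2200s is Friday. For year 87: 87÷12 = 7 r 3, and 3÷4 = 0, so 7+3+0 = 10.
Friday + 10 ≡ Monday — that's 2287's doomsday.
In July the doomsday date is Jul 11.
Jul 8 is 3 days before Jul 11; 3 mod 7 = 3, so Monday − 3 = Friday.
1143 mod 7 = 2, so 1143 days before a Friday is Friday − 2 = Wednesday.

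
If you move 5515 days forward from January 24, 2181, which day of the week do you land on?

First find the weekday of Jan 24, 2181. Doomsday rule: the anchor day for the 2100s is Sunday. For year 81: 81÷12 = 6 r 9, and 9÷4 = 2, so 6+9+2 = 17.
Sunday + 17 ≡ Wednesday — that's 2181's doomsday.
In January the doomsday date is Jan 3 (2181 is not a leap year).
Jan 24 is 21 days after Jan 3; 21 mod 7 = 0, so Wednesday + 0 = Wednesday.
5515 mod 7 = 6, so 5515 days after a Wednesday is Wednesday + 6 = Tuesday.

Tuesday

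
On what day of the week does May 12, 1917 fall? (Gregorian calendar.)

January 1, 1917 is a Monday.
Jan 1, 1917 → Feb 1, 1917: 31 days (January has 31).
Feb 1, 1917 → Mar 1, 1917: 28 days (February has 28).
Mar 1, 1917 → Apr 1, 1917: 31 days (March has 31).
Apr 1, 1917 → May 1, 1917: 30 days (April has 30).
May 1, 1917 → May 12, 1917: 11 days.
Total: 131 days.
131 mod 7 = 5, so Monday + 5 = Saturday.

Saturday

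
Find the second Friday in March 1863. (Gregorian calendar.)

March 13, 1863

March 1, 1863 is a Sunday.
The first Friday is therefore March 6 (5 days later).
The second Friday is 6 + 1×7 = March 13.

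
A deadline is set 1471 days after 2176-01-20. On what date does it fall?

+366 (one year; includes Feb 29, 2176) → Jan 20, 2177 (1105 left).
+365 (one year) → Jan 20, 2178 (740 left).
+365 (one year) → Jan 20, 2179 (375 left).
Jan has 31 days: +12 → Feb 1, 2179 (363 left).
Feb has 28 days: +28 → Mar 1, 2179 (335 left).
Mar has 31 days: +31 → Apr 1, 2179 (304 left).
Apr has 30 days: +30 → May 1, 2179 (274 left).
May has 31 days: +31 → Jun 1, 2179 (243 left).
Jun has 30 days: +30 → Jul 1, 2179 (213 left).
Jul has 31 days: +31 → Aug 1, 2179 (182 left).
Aug has 31 days: +31 → Sep 1, 2179 (151 left).
Sep has 30 days: +30 → Oct 1, 2179 (121 left).
Oct has 31 days: +31 → Nov 1, 2179 (90 left).
Nov has 30 days: +30 → Dec 1, 2179 (60 left).
Dec has 31 days: +31 → Jan 1, 2180 (29 left).
+29 → Jan 30, 2180.

January 30, 2180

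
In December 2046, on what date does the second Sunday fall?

December 9, 2046

December 1, 2046 is a Saturday.
The first Sunday is therefore December 2 (1 days later).
The second Sunday is 2 + 1×7 = December 9.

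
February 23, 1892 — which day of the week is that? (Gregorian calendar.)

Tuesday

Doomsday rule: the anchor day for the 1800s is Friday. For year 92: 92÷12 = 7 r 8, and 8÷4 = 2, so 7+8+2 = 17.
Friday + 17 ≡ Monday — that's 1892's doomsday.
In February the doomsday date is Feb 29 (1892 is a leap year (divisible by 4)).
Feb 23 is 6 days before Feb 29; 6 mod 7 = 6, so Monday − 6 = Tuesday.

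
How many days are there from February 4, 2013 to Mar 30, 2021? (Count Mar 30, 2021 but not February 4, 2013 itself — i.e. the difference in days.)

2976

Feb 4, 2013 → Feb 4, 2014: 365 days.
Feb 4, 2014 → Feb 4, 2015: 365 days.
Feb 4, 2015 → Feb 4, 2016: 365 days.
Feb 4, 2016 → Feb 4, 2017: 366 days (Feb 29, 2016 is in that span).
Feb 4, 2017 → Feb 4, 2018: 365 days.
Feb 4, 2018 → Feb 4, 2019: 365 days.
Feb 4, 2019 → Feb 4, 2020: 365 days.
Feb 4, 2020 → Feb 4, 2021: 366 days (Feb 29, 2020 is in that span).
Feb 4, 2021 → Mar 4, 2021: 28 days (February has 28).
Mar 4, 2021 → Mar 30, 2021: 26 days.
Total: 2976 days.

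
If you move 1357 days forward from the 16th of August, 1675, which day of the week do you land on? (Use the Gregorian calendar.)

Aug 16, 1675 is a Friday.
1357 mod 7 = 6, so 1357 days after a Friday is Friday + 6 = Thursday.

Thursday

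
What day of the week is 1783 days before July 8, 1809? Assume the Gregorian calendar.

Monday

First find the weekday of Jul 8, 1809. Doomsday rule: the anchor day for the 1800s is Friday. For year 09: 9÷12 = 0 r 9, and 9÷4 = 2, so 0+9+2 = 11.
Friday + 11 ≡ Tuesday — that's 1809's doomsday.
In July the doomsday date is Jul 11.
Jul 8 is 3 days before Jul 11; 3 mod 7 = 3, so Tuesday − 3 = Saturday.
1783 mod 7 = 5, so 1783 days before a Saturday is Saturday − 5 = Monday.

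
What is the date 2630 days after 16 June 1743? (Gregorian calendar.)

August 28, 1750

+366 (one year; includes Feb 29, 1744) → Jun 16, 1744 (2264 left).
+365 (one year) → Jun 16, 1745 (1899 left).
+365 (one year) → Jun 16, 1746 (1534 left).
+365 (one year) → Jun 16, 1747 (1169 left).
+366 (one year; includes Feb 29, 1748) → Jun 16, 1748 (803 left).
+365 (one year) → Jun 16, 1749 (438 left).
+365 (one year) → Jun 16, 1750 (73 left).
Jun has 30 days: +15 → Jul 1, 1750 (58 left).
Jul has 31 days: +31 → Aug 1, 1750 (27 left).
+27 → Aug 28, 1750.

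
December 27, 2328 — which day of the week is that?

Doomsday rule: the anchor day for the 2300s is Wednesday. For year 28: 28÷12 = 2 r 4, and 4÷4 = 1, so 2+4+1 = 7.
Wednesday + 7 ≡ Wednesday — that's 2328's doomsday.
In December the doomsday date is Dec 12.
Dec 27 is 15 days after Dec 12; 15 mod 7 = 1, so Wednesday + 1 = Thursday.

Thursday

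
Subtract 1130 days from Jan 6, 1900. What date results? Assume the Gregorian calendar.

−365 (one year) → Jan 6, 1899 (765 left).
−365 (one year) → Jan 6, 1898 (400 left).
−6 → Dec 31, 1897 (end of Dec, 31 days; 394 left).
−31 → Nov 30, 1897 (end of Nov, 30 days; 363 left).
−30 → Oct 31, 1897 (end of Oct, 31 days; 333 left).
−31 → Sep 30, 1897 (end of Sep, 30 days; 302 left).
−30 → Aug 31, 1897 (end of Aug, 31 days; 272 left).
−31 → Jul 31, 1897 (end of Jul, 31 days; 241 left).
−31 → Jun 30, 1897 (end of Jun, 30 days; 210 left).
−30 → May 31, 1897 (end of May, 31 days; 180 left).
−31 → Apr 30, 1897 (end of Apr, 30 days; 149 left).
−30 → Mar 31, 1897 (end of Mar, 31 days; 119 left).
−31 → Feb 28, 1897 (end of Feb, 28 days; 88 left).
−28 → Jan 31, 1897 (end of Jan, 31 days; 60 left).
−31 → Dec 31, 1896 (end of Dec, 31 days; 29 left).
−29 → Dec 2, 1896.

December 2, 1896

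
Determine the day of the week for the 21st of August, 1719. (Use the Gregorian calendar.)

Doomsday rule: the anchor day for the 1700s is Sunday. For year 19: 19÷12 = 1 r 7, and 7÷4 = 1, so 1+7+1 = 9.
Sunday + 9 ≡ Tuesday — that's 1719's doomsday.
In August the doomsday date is Aug 8.
Aug 21 is 13 days after Aug 8; 13 mod 7 = 6, so Tuesday + 6 = Monday.

Monday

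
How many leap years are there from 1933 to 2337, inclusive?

98

Multiples of 4 in [1933,2337]: 101.
Of those, multiples of 100: 4 (not leap unless ÷400).
Multiples of 400: 1.
Leap years = 101 − 4 + 1 = 98.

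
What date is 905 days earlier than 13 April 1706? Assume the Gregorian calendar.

October 21, 1703

−365 (one year) → Apr 13, 1705 (540 left).
−365 (one year) → Apr 13, 1704 (175 left).
−13 → Mar 31, 1704 (end of Mar, 31 days; 162 left).
−31 → Feb 29, 1704 (end of Feb, 29 days; 131 left).
−29 → Jan 31, 1704 (end of Jan, 31 days; 102 left).
−31 → Dec 31, 1703 (end of Dec, 31 days; 71 left).
−31 → Nov 30, 1703 (end of Nov, 30 days; 40 left).
−30 → Oct 31, 1703 (end of Oct, 31 days; 10 left).
−10 → Oct 21, 1703.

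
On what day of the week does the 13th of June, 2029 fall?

January 1, 2029 is a Monday.
Jan 1, 2029 → Feb 1, 2029: 31 days (January has 31).
Feb 1, 2029 → Mar 1, 2029: 28 days (February has 28).
Mar 1, 2029 → Apr 1, 2029: 31 days (March has 31).
Apr 1, 2029 → May 1, 2029: 30 days (April has 30).
May 1, 2029 → Jun 1, 2029: 31 days (May has 31).
Jun 1, 2029 → Jun 13, 2029: 12 days.
Total: 163 days.
163 mod 7 = 2, so Monday + 2 = Wednesday.

Wednesday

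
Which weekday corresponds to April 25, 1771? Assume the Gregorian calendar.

Thursday

Doomsday rule: the anchor day for the 1700s is Sunday. For year 71: 71÷12 = 5 r 11, and 11÷4 = 2, so 5+11+2 = 18.
Sunday + 18 ≡ Thursday — that's 1771's doomsday.
In April the doomsday date is Apr 4.
Apr 25 is 21 days after Apr 4; 21 mod 7 = 0, so Thursday + 0 = Thursday.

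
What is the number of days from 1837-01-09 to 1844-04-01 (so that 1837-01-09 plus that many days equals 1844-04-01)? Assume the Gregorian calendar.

Jan 9, 1837 → Jan 9, 1838: 365 days.
Jan 9, 1838 → Jan 9, 1839: 365 days.
Jan 9, 1839 → Jan 9, 1840: 365 days.
Jan 9, 1840 → Jan 9, 1841: 366 days (Feb 29, 1840 is in that span).
Jan 9, 1841 → Jan 9, 1842: 365 days.
Jan 9, 1842 → Jan 9, 1843: 365 days.
Jan 9, 1843 → Jan 9, 1844: 365 days.
Jan 9, 1844 → Feb 9, 1844: 31 days (January has 31).
Feb 9, 1844 → Mar 9, 1844: 29 days (February has 29).
Mar 9, 1844 → Apr 1, 1844: 23 days.
Total: 2639 days.

2639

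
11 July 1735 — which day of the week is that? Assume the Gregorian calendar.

Monday

Doomsday rule: the anchor day for the 1700s is Sunday. For year 35: 35÷12 = 2 r 11, and 11÷4 = 2, so 2+11+2 = 15.
Sunday + 15 ≡ Monday — that's 1735's doomsday.
In July the doomsday date is Jul 11.
Jul 11 is the doomsday itself: Monday.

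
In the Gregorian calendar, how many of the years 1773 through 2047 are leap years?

66

Multiples of 4 in [1773,2047]: 68.
Of those, multiples of 100: 3 (not leap unless ÷400).
Multiples of 400: 1.
Leap years = 68 − 3 + 1 = 66.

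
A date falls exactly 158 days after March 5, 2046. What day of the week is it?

Mar 5, 2046 is a Monday.
158 mod 7 = 4, so 158 days after a Monday is Monday + 4 = Friday.

Friday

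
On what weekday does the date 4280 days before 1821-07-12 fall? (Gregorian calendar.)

First find the weekday of Jul 12, 1821. Doomsday rule: the anchor day for the 1800s is Friday. For year 21: 21÷12 = 1 r 9, and 9÷4 = 2, so 1+9+2 = 12.
Friday + 12 ≡ Wednesday — that's 1821's doomsday.
In July the doomsday date is Jul 11.
Jul 12 is 1 day after Jul 11; 1 mod 7 = 1, so Wednesday + 1 = Thursday.
4280 mod 7 = 3, so 4280 days before a Thursday is Thursday − 3 = Monday.

Monday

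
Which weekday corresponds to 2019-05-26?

Sunday

Doomsday rule: the anchor day for the 2000s is Tuesday. For year 19: 19÷12 = 1 r 7, and 7÷4 = 1, so 1+7+1 = 9.
Tuesday + 9 ≡ Thursday — that's 2019's doomsday.
In May the doomsday date is May 9.
May 26 is 17 days after May 9; 17 mod 7 = 3, so Thursday + 3 = Sunday.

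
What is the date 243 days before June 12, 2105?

October 12, 2104

−12 → May 31, 2105 (end of May, 31 days; 231 left).
−31 → Apr 30, 2105 (end of Apr, 30 days; 200 left).
−30 → Mar 31, 2105 (end of Mar, 31 days; 170 left).
−31 → Feb 28, 2105 (end of Feb, 28 days; 139 left).
−28 → Jan 31, 2105 (end of Jan, 31 days; 111 left).
−31 → Dec 31, 2104 (end of Dec, 31 days; 80 left).
−31 → Nov 30, 2104 (end of Nov, 30 days; 49 left).
−30 → Oct 31, 2104 (end of Oct, 31 days; 19 left).
−19 → Oct 12, 2104.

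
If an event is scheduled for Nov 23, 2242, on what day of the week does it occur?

Doomsday rule: the anchor day for the 2200s is Friday. For year 42: 42÷12 = 3 r 6, and 6÷4 = 1, so 3+6+1 = 10.
Friday + 10 ≡ Monday — that's 2242's doomsday.
In November the doomsday date is Nov 7.
Nov 23 is 16 days after Nov 7; 16 mod 7 = 2, so Monday + 2 = Wednesday.

Wednesday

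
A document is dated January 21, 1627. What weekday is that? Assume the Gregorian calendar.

Doomsday rule: the anchor day for the 1600s is Tuesday. For year 27: 27÷12 = 2 r 3, and 3÷4 = 0, so 2+3+0 = 5.
Tuesday + 5 ≡ Sunday — that's 1627's doomsday.
In January the doomsday date is Jan 3 (1627 is not a leap year).
Jan 21 is 18 days after Jan 3; 18 mod 7 = 4, so Sunday + 4 = Thursday.

Thursday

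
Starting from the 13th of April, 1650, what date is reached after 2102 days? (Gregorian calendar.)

+365 (one year) → Apr 13, 1651 (1737 left).
+366 (one year; includes Feb 29, 1652) → Apr 13, 1652 (1371 left).
+365 (one year) → Apr 13, 1653 (1006 left).
+365 (one year) → Apr 13, 1654 (641 left).
+365 (one year) → Apr 13, 1655 (276 left).
Apr has 30 days: +18 → May 1, 1655 (258 left).
May has 31 days: +31 → Jun 1, 1655 (227 left).
Jun has 30 days: +30 → Jul 1, 1655 (197 left).
Jul has 31 days: +31 → Aug 1, 1655 (166 left).
Aug has 31 days: +31 → Sep 1, 1655 (135 left).
Sep has 30 days: +30 → Oct 1, 1655 (105 left).
Oct has 31 days: +31 → Nov 1, 1655 (74 left).
Nov has 30 days: +30 → Dec 1, 1655 (44 left).
Dec has 31 days: +31 → Jan 1, 1656 (13 left).
+13 → Jan 14, 1656.

January 14, 1656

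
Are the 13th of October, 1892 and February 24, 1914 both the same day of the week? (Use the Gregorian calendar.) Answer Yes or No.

From Oct 13, 1892 to Feb 24, 1914 is 7803 days.
7803 mod 7 = 5, so they are different weekdays.
(Oct 13, 1892 is a Thursday; Feb 24, 1914 is a Tuesday.)

No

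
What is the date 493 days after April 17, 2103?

August 22, 2104

+366 (one year; includes Feb 29, 2104) → Apr 17, 2104 (127 left).
Apr has 30 days: +14 → May 1, 2104 (113 left).
May has 31 days: +31 → Jun 1, 2104 (82 left).
Jun has 30 days: +30 → Jul 1, 2104 (52 left).
Jul has 31 days: +31 → Aug 1, 2104 (21 left).
+21 → Aug 22, 2104.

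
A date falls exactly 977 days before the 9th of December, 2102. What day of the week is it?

Tuesday

Dec 9, 2102 is a Saturday.
977 mod 7 = 4, so 977 days before a Saturday is Saturday − 4 = Tuesday.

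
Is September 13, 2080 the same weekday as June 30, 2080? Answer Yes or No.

From Jun 30, 2080 to Sep 13, 2080 is 75 days.
75 mod 7 = 5, so they are different weekdays.
(Jun 30, 2080 is a Sunday; Sep 13, 2080 is a Friday.)

No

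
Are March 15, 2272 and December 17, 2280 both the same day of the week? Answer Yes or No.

From Mar 15, 2272 to Dec 17, 2280 is 3199 days.
3199 mod 7 = 0, so they are the same weekday.
(Mar 15, 2272 is a Friday; Dec 17, 2280 is a Friday.)

Yes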